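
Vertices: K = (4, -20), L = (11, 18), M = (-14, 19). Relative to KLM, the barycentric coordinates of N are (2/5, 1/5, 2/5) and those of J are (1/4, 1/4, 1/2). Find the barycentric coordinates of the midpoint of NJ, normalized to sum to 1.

(13/40, 9/40, 9/20)

Since both coordinate triples sum to 1, the midpoint's barycentrics are the componentwise average.
(2/5+1/4)/2 = 13/40; similarly 9/40 and 9/20.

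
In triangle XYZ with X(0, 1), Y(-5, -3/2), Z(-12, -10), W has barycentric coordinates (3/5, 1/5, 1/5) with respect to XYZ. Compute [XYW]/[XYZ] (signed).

The signed ratio [XYW]/[XYZ] equals the barycentric coordinate of W at vertex Z, which is 1/5.

1/5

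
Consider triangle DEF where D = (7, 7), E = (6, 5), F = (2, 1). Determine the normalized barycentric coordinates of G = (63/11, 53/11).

(1/11, 9/11, 1/11)

Signed area of the reference triangle: [DEF] = ½·(7·(5−1) + 6·(1−7) + 2·(7−5)) = ½·(28 − 36 + 4) = -2.
[GEF] = ½·((63/11)·(5−1) + 6·(1−(53/11)) + 2·(53/11−5)) = ½·(252/11 − 252/11 − 4/11) = -2/11, so the D-coordinate is (-2/11)/(-2) = 1/11.
[DGF] = ½·(7·(53/11−1) + (63/11)·(1−7) + 2·(7−(53/11))) = ½·(294/11 − 378/11 + 48/11) = -18/11, so the E-coordinate is 9/11.
[DEG] = ½·(7·(5−(53/11)) + 6·(53/11−7) + (63/11)·(7−5)) = ½·(14/11 − 144/11 + 126/11) = -2/11, so the F-coordinate is 1/11.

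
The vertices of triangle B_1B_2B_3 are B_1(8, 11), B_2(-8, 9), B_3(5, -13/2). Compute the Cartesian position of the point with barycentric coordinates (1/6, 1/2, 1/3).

(-1, 25/6)

M = (1/6)·B_1 + (1/2)·B_2 + (1/3)·B_3.
x-coordinate: (1/6)·8 + (1/2)·(-8) + (1/3)·5 = -1.
y-coordinate: (1/6)·11 + (1/2)·9 + (1/3)·(-13/2) = 25/6.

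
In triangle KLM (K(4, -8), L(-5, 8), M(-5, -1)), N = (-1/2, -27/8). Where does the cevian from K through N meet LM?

(-5, 5/4)

Barycentric coordinates of N with respect to KLM: (1/2, 1/8, 3/8).
On side LM the K-coordinate is zero; dropping N's K-weight 1/2 and renormalizing the remaining 1/8 : 3/8 gives weights 1/4, 3/4 on L, M.
J = (1/4)·(-5, 8) + (3/4)·(-5, -1) = (-5, 5/4).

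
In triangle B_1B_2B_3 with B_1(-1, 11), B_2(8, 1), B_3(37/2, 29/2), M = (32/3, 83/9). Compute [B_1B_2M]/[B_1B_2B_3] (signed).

[B_1B_2B_3] = ½·((-1)·(1−(29/2)) + 8·(29/2−11) + (37/2)·(11−1)) = ½·(27/2 + 28 + 185) = 453/4.
[B_1B_2M] = ½·((-1)·(1−(83/9)) + 8·(83/9−11) + (32/3)·(11−1)) = ½·(74/9 − 128/9 + 320/3) = 151/3, so the ratio is (151/3)/(453/4) = 4/9.

4/9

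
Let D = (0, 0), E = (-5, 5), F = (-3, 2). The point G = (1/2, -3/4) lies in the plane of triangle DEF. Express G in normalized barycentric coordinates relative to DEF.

Signed area of the reference triangle: [DEF] = ½·(0·(5−2) + (-5)·(2−0) + (-3)·(0−5)) = ½·(0 − 10 + 15) = 5/2.
[GEF] = ½·((1/2)·(5−2) + (-5)·(2−(-3/4)) + (-3)·(-3/4−5)) = ½·(3/2 − 55/4 + 69/4) = 5/2, so the D-coordinate is (5/2)/(5/2) = 1.
[DGF] = ½·(0·(-3/4−2) + (1/2)·(2−0) + (-3)·(0−(-3/4))) = ½·(0 + 1 − 9/4) = -5/8, so the E-coordinate is -1/4.
[DEG] = ½·(0·(5−(-3/4)) + (-5)·(-3/4−0) + (1/2)·(0−5)) = ½·(0 + 15/4 − 5/2) = 5/8, so the F-coordinate is 1/4.

(1, -1/4, 1/4)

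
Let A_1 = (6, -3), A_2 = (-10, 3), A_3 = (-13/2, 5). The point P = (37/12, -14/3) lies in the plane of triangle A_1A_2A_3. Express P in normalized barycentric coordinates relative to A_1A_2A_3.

(1, 5/6, -5/6)

Signed area of the reference triangle: [A_1A_2A_3] = ½·(6·(3−5) + (-10)·(5−(-3)) + (-13/2)·(-3−3)) = ½·(-12 − 80 + 39) = -53/2.
[PA_2A_3] = ½·((37/12)·(3−5) + (-10)·(5−(-14/3)) + (-13/2)·(-14/3−3)) = ½·(-37/6 − 290/3 + 299/6) = -53/2, so the A_1-coordinate is (-53/2)/(-53/2) = 1.
[A_1PA_3] = ½·(6·(-14/3−5) + (37/12)·(5−(-3)) + (-13/2)·(-3−(-14/3))) = ½·(-58 + 74/3 − 65/6) = -265/12, so the A_2-coordinate is 5/6.
[A_1A_2P] = ½·(6·(3−(-14/3)) + (-10)·(-14/3−(-3)) + (37/12)·(-3−3)) = ½·(46 + 50/3 − 37/2) = 265/12, so the A_3-coordinate is -5/6.
Check: 1 + 5/6 − 5/6 = 1.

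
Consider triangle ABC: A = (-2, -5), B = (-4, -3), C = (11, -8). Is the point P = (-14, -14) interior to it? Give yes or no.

Barycentric coordinates of P: (43/4, -153/20, -21/10).
The three coordinates are positive, negative, negative; a point is interior exactly when all three are positive.

no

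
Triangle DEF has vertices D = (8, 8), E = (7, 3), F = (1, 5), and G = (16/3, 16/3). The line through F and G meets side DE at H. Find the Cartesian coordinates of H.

(15/2, 11/2)

Barycentric coordinates of G with respect to DEF: (1/3, 1/3, 1/3).
On side DE the F-coordinate is zero; dropping G's F-weight 1/3 and renormalizing the remaining 1/3 : 1/3 gives weights 1/2, 1/2 on D, E.
H = (1/2)·(8, 8) + (1/2)·(7, 3) = (15/2, 11/2).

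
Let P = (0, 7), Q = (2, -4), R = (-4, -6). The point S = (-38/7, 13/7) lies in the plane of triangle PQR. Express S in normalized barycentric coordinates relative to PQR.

Signed area of the reference triangle: [PQR] = ½·(0·(-4−(-6)) + 2·(-6−7) + (-4)·(7−(-4))) = ½·(0 − 26 − 44) = -35.
[SQR] = ½·((-38/7)·(-4−(-6)) + 2·(-6−(13/7)) + (-4)·(13/7−(-4))) = ½·(-76/7 − 110/7 − 164/7) = -25, so the P-coordinate is (-25)/(-35) = 5/7.
[PSR] = ½·(0·(13/7−(-6)) + (-38/7)·(-6−7) + (-4)·(7−(13/7))) = ½·(0 + 494/7 − 144/7) = 25, so the Q-coordinate is -5/7.
[PQS] = ½·(0·(-4−(13/7)) + 2·(13/7−7) + (-38/7)·(7−(-4))) = ½·(0 − 72/7 − 418/7) = -35, so the R-coordinate is 1.

(5/7, -5/7, 1)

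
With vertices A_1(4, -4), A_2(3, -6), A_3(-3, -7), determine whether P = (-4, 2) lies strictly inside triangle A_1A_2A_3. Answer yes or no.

Barycentric coordinates of P: (5, -6, 2).
The three coordinates are positive, negative, positive; a point is interior exactly when all three are positive.

no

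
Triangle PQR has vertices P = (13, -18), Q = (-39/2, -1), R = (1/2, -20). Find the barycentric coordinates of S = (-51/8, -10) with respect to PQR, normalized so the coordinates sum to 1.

(1/4, 1/2, 1/4)

Signed area of the reference triangle: [PQR] = ½·(13·(-1−(-20)) + (-39/2)·(-20−(-18)) + (1/2)·(-18−(-1))) = ½·(247 + 39 − 17/2) = 555/4.
[SQR] = ½·((-51/8)·(-1−(-20)) + (-39/2)·(-20−(-10)) + (1/2)·(-10−(-1))) = ½·(-969/8 + 195 − 9/2) = 555/16, so the P-coordinate is (555/16)/(555/4) = 1/4.
[PSR] = ½·(13·(-10−(-20)) + (-51/8)·(-20−(-18)) + (1/2)·(-18−(-10))) = ½·(130 + 51/4 − 4) = 555/8, so the Q-coordinate is 1/2.
[PQS] = ½·(13·(-1−(-10)) + (-39/2)·(-10−(-18)) + (-51/8)·(-18−(-1))) = ½·(117 − 156 + 867/8) = 555/16, so the R-coordinate is 1/4.
Check: 1/4 + 1/2 + 1/4 = 1.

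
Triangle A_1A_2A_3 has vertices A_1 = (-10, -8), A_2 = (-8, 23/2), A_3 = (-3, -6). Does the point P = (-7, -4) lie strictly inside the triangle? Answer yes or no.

Barycentric coordinates of P: (24/53, 44/265, 101/265).
The three coordinates are positive, positive, positive; a point is interior exactly when all three are positive.

yes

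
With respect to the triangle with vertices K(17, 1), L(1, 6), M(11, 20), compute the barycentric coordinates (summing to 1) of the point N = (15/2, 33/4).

(1/4, 1/2, 1/4)

Signed area of the reference triangle: [KLM] = ½·(17·(6−20) + 1·(20−1) + 11·(1−6)) = ½·(-238 + 19 − 55) = -137.
[NLM] = ½·((15/2)·(6−20) + 1·(20−(33/4)) + 11·(33/4−6)) = ½·(-105 + 47/4 + 99/4) = -137/4, so the K-coordinate is (-137/4)/(-137) = 1/4.
[KNM] = ½·(17·(33/4−20) + (15/2)·(20−1) + 11·(1−(33/4))) = ½·(-799/4 + 285/2 − 319/4) = -137/2, so the L-coordinate is 1/2.
[KLN] = ½·(17·(6−(33/4)) + 1·(33/4−1) + (15/2)·(1−6)) = ½·(-153/4 + 29/4 − 75/2) = -137/4, so the M-coordinate is 1/4.
Check: 1/4 + 1/2 + 1/4 = 1.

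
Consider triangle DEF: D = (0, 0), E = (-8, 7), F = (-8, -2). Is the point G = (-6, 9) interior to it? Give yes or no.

no

Barycentric coordinates of G: (1/4, 7/6, -5/12).
The three coordinates are positive, positive, negative; a point is interior exactly when all three are positive.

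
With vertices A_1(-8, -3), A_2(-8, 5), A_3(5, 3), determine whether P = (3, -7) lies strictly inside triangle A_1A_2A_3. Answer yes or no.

no

Barycentric coordinates of P: (67/52, -59/52, 11/13).
The three coordinates are positive, negative, positive; a point is interior exactly when all three are positive.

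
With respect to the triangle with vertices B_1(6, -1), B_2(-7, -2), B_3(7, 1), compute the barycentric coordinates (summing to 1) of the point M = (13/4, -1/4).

Signed area of the reference triangle: [B_1B_2B_3] = ½·(6·(-2−1) + (-7)·(1−(-1)) + 7·(-1−(-2))) = ½·(-18 − 14 + 7) = -25/2.
[MB_2B_3] = ½·((13/4)·(-2−1) + (-7)·(1−(-1/4)) + 7·(-1/4−(-2))) = ½·(-39/4 − 35/4 + 49/4) = -25/8, so the B_1-coordinate is (-25/8)/(-25/2) = 1/4.
[B_1MB_3] = ½·(6·(-1/4−1) + (13/4)·(1−(-1)) + 7·(-1−(-1/4))) = ½·(-15/2 + 13/2 − 21/4) = -25/8, so the B_2-coordinate is 1/4.
[B_1B_2M] = ½·(6·(-2−(-1/4)) + (-7)·(-1/4−(-1)) + (13/4)·(-1−(-2))) = ½·(-21/2 − 21/4 + 13/4) = -25/4, so the B_3-coordinate is 1/2.
Check: 1/4 + 1/4 + 1/2 = 1.

(1/4, 1/4, 1/2)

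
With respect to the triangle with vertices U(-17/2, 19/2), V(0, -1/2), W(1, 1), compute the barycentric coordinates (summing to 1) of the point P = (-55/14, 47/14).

Signed area of the reference triangle: [UVW] = ½·((-17/2)·(-1/2−1) + 0·(1−(19/2)) + 1·(19/2−(-1/2))) = ½·(51/4 + 0 + 10) = 91/8.
[PVW] = ½·((-55/14)·(-1/2−1) + 0·(1−(47/14)) + 1·(47/14−(-1/2))) = ½·(165/28 + 0 + 27/7) = 39/8, so the U-coordinate is (39/8)/(91/8) = 3/7.
[UPW] = ½·((-17/2)·(47/14−1) + (-55/14)·(1−(19/2)) + 1·(19/2−(47/14))) = ½·(-561/28 + 935/28 + 43/7) = 39/4, so the V-coordinate is 6/7.
[UVP] = ½·((-17/2)·(-1/2−(47/14)) + 0·(47/14−(19/2)) + (-55/14)·(19/2−(-1/2))) = ½·(459/14 + 0 − 275/7) = -13/4, so the W-coordinate is -2/7.

(3/7, 6/7, -2/7)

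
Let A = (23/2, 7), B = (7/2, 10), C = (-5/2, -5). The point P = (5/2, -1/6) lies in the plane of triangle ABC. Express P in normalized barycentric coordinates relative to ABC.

Signed area of the reference triangle: [ABC] = ½·((23/2)·(10−(-5)) + (7/2)·(-5−7) + (-5/2)·(7−10)) = ½·(345/2 − 42 + 15/2) = 69.
[PBC] = ½·((5/2)·(10−(-5)) + (7/2)·(-5−(-1/6)) + (-5/2)·(-1/6−10)) = ½·(75/2 − 203/12 + 305/12) = 23, so the A-coordinate is 23/69 = 1/3.
[APC] = ½·((23/2)·(-1/6−(-5)) + (5/2)·(-5−7) + (-5/2)·(7−(-1/6))) = ½·(667/12 − 30 − 215/12) = 23/6, so the B-coordinate is 1/18.
[ABP] = ½·((23/2)·(10−(-1/6)) + (7/2)·(-1/6−7) + (5/2)·(7−10)) = ½·(1403/12 − 301/12 − 15/2) = 253/6, so the C-coordinate is 11/18.
Check: 1/3 + 1/18 + 11/18 = 1.

(1/3, 1/18, 11/18)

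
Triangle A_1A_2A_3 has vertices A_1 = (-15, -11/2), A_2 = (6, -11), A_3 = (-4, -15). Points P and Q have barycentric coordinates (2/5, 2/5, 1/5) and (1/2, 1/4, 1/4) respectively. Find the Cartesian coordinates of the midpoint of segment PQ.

(-57/10, -377/40)

Barycentric coordinates of the midpoint are the average: (9/20, 13/40, 9/40).
Converting: (9/20)·A_1 + (13/40)·A_2 + (9/40)·A_3 = (-57/10, -377/40).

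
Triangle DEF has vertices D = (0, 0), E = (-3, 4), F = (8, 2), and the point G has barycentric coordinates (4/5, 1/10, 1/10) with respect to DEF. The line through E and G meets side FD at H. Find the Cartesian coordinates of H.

(8/9, 2/9)

Line EG meets FD where the E-coordinate vanishes; zeroing G's E-weight and renormalizing leaves F, D-weights 1/10 : 4/5 → (1/9, 8/9).
So H = (1/9)·F + (8/9)·D = (8/9, 2/9).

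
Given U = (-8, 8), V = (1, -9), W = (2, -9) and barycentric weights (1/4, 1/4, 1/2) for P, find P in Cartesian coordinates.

(-3/4, -19/4)

P = (1/4)·U + (1/4)·V + (1/2)·W.
x-coordinate: (1/4)·(-8) + (1/4)·1 + (1/2)·2 = -3/4.
y-coordinate: (1/4)·8 + (1/4)·(-9) + (1/2)·(-9) = -19/4.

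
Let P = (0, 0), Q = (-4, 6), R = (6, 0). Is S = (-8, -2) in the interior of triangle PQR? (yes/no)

no

Barycentric coordinates of S: (26/9, -1/3, -14/9).
The three coordinates are positive, negative, negative; a point is interior exactly when all three are positive.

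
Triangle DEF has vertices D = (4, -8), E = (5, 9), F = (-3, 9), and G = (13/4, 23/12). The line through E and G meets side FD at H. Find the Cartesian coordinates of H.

(2, -22/7)

Barycentric coordinates of G with respect to DEF: (5/12, 5/12, 1/6).
On side FD the E-coordinate is zero; dropping G's E-weight 5/12 and renormalizing the remaining 1/6 : 5/12 gives weights 2/7, 5/7 on F, D.
H = (2/7)·(-3, 9) + (5/7)·(4, -8) = (2, -22/7).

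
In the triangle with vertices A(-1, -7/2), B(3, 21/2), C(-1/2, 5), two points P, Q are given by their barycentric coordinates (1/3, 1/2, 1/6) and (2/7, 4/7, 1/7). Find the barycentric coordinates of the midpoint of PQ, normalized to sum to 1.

(13/42, 15/28, 13/84)

Since both coordinate triples sum to 1, the midpoint's barycentrics are the componentwise average.
(1/3+2/7)/2 = 13/42; similarly 15/28 and 13/84.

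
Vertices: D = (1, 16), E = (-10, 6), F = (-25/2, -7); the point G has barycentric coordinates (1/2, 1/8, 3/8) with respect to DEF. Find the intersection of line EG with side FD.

Line EG meets FD where the E-coordinate vanishes; zeroing G's E-weight and renormalizing leaves F, D-weights 3/8 : 1/2 → (3/7, 4/7).
So H = (3/7)·F + (4/7)·D = (-67/14, 43/7).

(-67/14, 43/7)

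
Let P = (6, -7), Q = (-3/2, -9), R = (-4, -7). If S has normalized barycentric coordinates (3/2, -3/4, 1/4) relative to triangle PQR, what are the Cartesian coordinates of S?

S = (3/2)·P + (-3/4)·Q + (1/4)·R.
x-coordinate: (3/2)·6 + (-3/4)·(-3/2) + (1/4)·(-4) = 73/8.
y-coordinate: (3/2)·(-7) + (-3/4)·(-9) + (1/4)·(-7) = -11/2.

(73/8, -11/2)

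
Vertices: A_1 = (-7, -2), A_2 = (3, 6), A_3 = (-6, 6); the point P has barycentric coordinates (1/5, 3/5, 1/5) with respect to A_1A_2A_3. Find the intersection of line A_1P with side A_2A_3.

Line A_1P meets A_2A_3 where the A_1-coordinate vanishes; zeroing P's A_1-weight and renormalizing leaves A_2, A_3-weights 3/5 : 1/5 → (3/4, 1/4).
So Q = (3/4)·A_2 + (1/4)·A_3 = (3/4, 6).

(3/4, 6)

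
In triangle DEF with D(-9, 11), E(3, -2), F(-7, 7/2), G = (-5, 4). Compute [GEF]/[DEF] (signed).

1/4

[DEF] = ½·((-9)·(-2−(7/2)) + 3·(7/2−11) + (-7)·(11−(-2))) = ½·(99/2 − 45/2 − 91) = -32.
[GEF] = ½·((-5)·(-2−(7/2)) + 3·(7/2−4) + (-7)·(4−(-2))) = ½·(55/2 − 3/2 − 42) = -8, so the ratio is (-8)/(-32) = 1/4.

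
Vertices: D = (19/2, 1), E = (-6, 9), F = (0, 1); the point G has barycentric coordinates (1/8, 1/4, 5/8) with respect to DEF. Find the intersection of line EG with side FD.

Line EG meets FD where the E-coordinate vanishes; zeroing G's E-weight and renormalizing leaves F, D-weights 5/8 : 1/8 → (5/6, 1/6).
So H = (5/6)·F + (1/6)·D = (19/12, 1).

(19/12, 1)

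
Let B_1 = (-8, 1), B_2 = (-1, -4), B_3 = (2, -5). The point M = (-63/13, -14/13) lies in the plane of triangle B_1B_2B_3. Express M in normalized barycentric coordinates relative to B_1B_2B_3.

(8/13, 3/13, 2/13)

Signed area of the reference triangle: [B_1B_2B_3] = ½·((-8)·(-4−(-5)) + (-1)·(-5−1) + 2·(1−(-4))) = ½·(-8 + 6 + 10) = 4.
[MB_2B_3] = ½·((-63/13)·(-4−(-5)) + (-1)·(-5−(-14/13)) + 2·(-14/13−(-4))) = ½·(-63/13 + 51/13 + 76/13) = 32/13, so the B_1-coordinate is (32/13)/4 = 8/13.
[B_1MB_3] = ½·((-8)·(-14/13−(-5)) + (-63/13)·(-5−1) + 2·(1−(-14/13))) = ½·(-408/13 + 378/13 + 54/13) = 12/13, so the B_2-coordinate is 3/13.
[B_1B_2M] = ½·((-8)·(-4−(-14/13)) + (-1)·(-14/13−1) + (-63/13)·(1−(-4))) = ½·(304/13 + 27/13 − 315/13) = 8/13, so the B_3-coordinate is 2/13.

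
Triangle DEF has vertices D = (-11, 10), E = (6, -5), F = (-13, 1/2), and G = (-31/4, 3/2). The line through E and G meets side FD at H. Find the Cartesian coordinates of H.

(-37/3, 11/3)

Barycentric coordinates of G with respect to DEF: (1/4, 1/4, 1/2).
On side FD the E-coordinate is zero; dropping G's E-weight 1/4 and renormalizing the remaining 1/2 : 1/4 gives weights 2/3, 1/3 on F, D.
H = (2/3)·(-13, 1/2) + (1/3)·(-11, 10) = (-37/3, 11/3).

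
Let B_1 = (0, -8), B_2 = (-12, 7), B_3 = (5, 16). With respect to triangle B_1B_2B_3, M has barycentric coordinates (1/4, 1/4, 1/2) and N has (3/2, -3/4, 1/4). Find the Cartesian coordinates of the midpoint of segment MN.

Barycentric coordinates of the midpoint are the average: (7/8, -1/4, 3/8).
Converting: (7/8)·B_1 + (-1/4)·B_2 + (3/8)·B_3 = (39/8, -11/4).

(39/8, -11/4)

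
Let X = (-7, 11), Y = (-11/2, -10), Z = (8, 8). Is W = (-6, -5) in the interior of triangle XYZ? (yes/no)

Barycentric coordinates of W: (17/69, 158/207, -2/207).
The three coordinates are positive, positive, negative; a point is interior exactly when all three are positive.

no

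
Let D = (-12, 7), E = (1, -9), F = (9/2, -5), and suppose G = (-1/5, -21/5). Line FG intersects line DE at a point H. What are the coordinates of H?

Barycentric coordinates of G with respect to DEF: (1/5, 2/5, 2/5).
On side DE the F-coordinate is zero; dropping G's F-weight 2/5 and renormalizing the remaining 1/5 : 2/5 gives weights 1/3, 2/3 on D, E.
H = (1/3)·(-12, 7) + (2/3)·(1, -9) = (-10/3, -11/3).

(-10/3, -11/3)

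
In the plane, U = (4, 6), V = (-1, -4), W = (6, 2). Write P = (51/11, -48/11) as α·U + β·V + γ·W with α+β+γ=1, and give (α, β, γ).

(-10/11, 5/11, 16/11)

Signed area of the reference triangle: [UVW] = ½·(4·(-4−2) + (-1)·(2−6) + 6·(6−(-4))) = ½·(-24 + 4 + 60) = 20.
[PVW] = ½·((51/11)·(-4−2) + (-1)·(2−(-48/11)) + 6·(-48/11−(-4))) = ½·(-306/11 − 70/11 − 24/11) = -200/11, so the U-coordinate is (-200/11)/20 = -10/11.
[UPW] = ½·(4·(-48/11−2) + (51/11)·(2−6) + 6·(6−(-48/11))) = ½·(-280/11 − 204/11 + 684/11) = 100/11, so the V-coordinate is 5/11.
[UVP] = ½·(4·(-4−(-48/11)) + (-1)·(-48/11−6) + (51/11)·(6−(-4))) = ½·(16/11 + 114/11 + 510/11) = 320/11, so the W-coordinate is 16/11.
Check: -10/11 + 5/11 + 16/11 = 1.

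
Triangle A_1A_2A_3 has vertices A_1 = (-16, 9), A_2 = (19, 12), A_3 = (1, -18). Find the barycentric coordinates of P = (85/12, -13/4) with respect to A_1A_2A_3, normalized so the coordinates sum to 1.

Signed area of the reference triangle: [A_1A_2A_3] = ½·((-16)·(12−(-18)) + 19·(-18−9) + 1·(9−12)) = ½·(-480 − 513 − 3) = -498.
[PA_2A_3] = ½·((85/12)·(12−(-18)) + 19·(-18−(-13/4)) + 1·(-13/4−12)) = ½·(425/2 − 1121/4 − 61/4) = -83/2, so the A_1-coordinate is (-83/2)/(-498) = 1/12.
[A_1PA_3] = ½·((-16)·(-13/4−(-18)) + (85/12)·(-18−9) + 1·(9−(-13/4))) = ½·(-236 − 765/4 + 49/4) = -415/2, so the A_2-coordinate is 5/12.
[A_1A_2P] = ½·((-16)·(12−(-13/4)) + 19·(-13/4−9) + (85/12)·(9−12)) = ½·(-244 − 931/4 − 85/4) = -249, so the A_3-coordinate is 1/2.
Check: 1/12 + 5/12 + 1/2 = 1.

(1/12, 5/12, 1/2)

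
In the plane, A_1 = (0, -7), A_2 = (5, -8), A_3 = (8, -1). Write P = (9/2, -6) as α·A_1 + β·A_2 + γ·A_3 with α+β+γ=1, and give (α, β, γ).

Signed area of the reference triangle: [A_1A_2A_3] = ½·(0·(-8−(-1)) + 5·(-1−(-7)) + 8·(-7−(-8))) = ½·(0 + 30 + 8) = 19.
[PA_2A_3] = ½·((9/2)·(-8−(-1)) + 5·(-1−(-6)) + 8·(-6−(-8))) = ½·(-63/2 + 25 + 16) = 19/4, so the A_1-coordinate is (19/4)/19 = 1/4.
[A_1PA_3] = ½·(0·(-6−(-1)) + (9/2)·(-1−(-7)) + 8·(-7−(-6))) = ½·(0 + 27 − 8) = 19/2, so the A_2-coordinate is 1/2.
[A_1A_2P] = ½·(0·(-8−(-6)) + 5·(-6−(-7)) + (9/2)·(-7−(-8))) = ½·(0 + 5 + 9/2) = 19/4, so the A_3-coordinate is 1/4.
Check: 1/4 + 1/2 + 1/4 = 1.

(1/4, 1/2, 1/4)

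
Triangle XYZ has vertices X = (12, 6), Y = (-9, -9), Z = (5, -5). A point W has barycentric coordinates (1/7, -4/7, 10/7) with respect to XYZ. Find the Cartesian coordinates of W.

W = (1/7)·X + (-4/7)·Y + (10/7)·Z.
x-coordinate: (1/7)·12 + (-4/7)·(-9) + (10/7)·5 = 14.
y-coordinate: (1/7)·6 + (-4/7)·(-9) + (10/7)·(-5) = -8/7.

(14, -8/7)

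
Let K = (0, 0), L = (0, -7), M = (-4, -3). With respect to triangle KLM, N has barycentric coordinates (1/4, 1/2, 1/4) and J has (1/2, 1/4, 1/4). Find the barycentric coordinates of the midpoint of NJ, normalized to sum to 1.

Since both coordinate triples sum to 1, the midpoint's barycentrics are the componentwise average.
(1/4+1/2)/2 = 3/8; similarly 3/8 and 1/4.

(3/8, 3/8, 1/4)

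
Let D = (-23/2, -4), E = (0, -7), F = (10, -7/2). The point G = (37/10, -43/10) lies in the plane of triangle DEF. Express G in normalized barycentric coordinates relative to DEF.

Signed area of the reference triangle: [DEF] = ½·((-23/2)·(-7−(-7/2)) + 0·(-7/2−(-4)) + 10·(-4−(-7))) = ½·(161/4 + 0 + 30) = 281/8.
[GEF] = ½·((37/10)·(-7−(-7/2)) + 0·(-7/2−(-43/10)) + 10·(-43/10−(-7))) = ½·(-259/20 + 0 + 27) = 281/40, so the D-coordinate is (281/40)/(281/8) = 1/5.
[DGF] = ½·((-23/2)·(-43/10−(-7/2)) + (37/10)·(-7/2−(-4)) + 10·(-4−(-43/10))) = ½·(46/5 + 37/20 + 3) = 281/40, so the E-coordinate is 1/5.
[DEG] = ½·((-23/2)·(-7−(-43/10)) + 0·(-43/10−(-4)) + (37/10)·(-4−(-7))) = ½·(621/20 + 0 + 111/10) = 843/40, so the F-coordinate is 3/5.

(1/5, 1/5, 3/5)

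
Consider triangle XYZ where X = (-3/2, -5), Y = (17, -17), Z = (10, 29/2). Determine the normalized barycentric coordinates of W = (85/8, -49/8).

Signed area of the reference triangle: [XYZ] = ½·((-3/2)·(-17−(29/2)) + 17·(29/2−(-5)) + 10·(-5−(-17))) = ½·(189/4 + 663/2 + 120) = 1995/8.
[WYZ] = ½·((85/8)·(-17−(29/2)) + 17·(29/2−(-49/8)) + 10·(-49/8−(-17))) = ½·(-5355/16 + 2805/8 + 435/4) = 1995/32, so the X-coordinate is (1995/32)/(1995/8) = 1/4.
[XWZ] = ½·((-3/2)·(-49/8−(29/2)) + (85/8)·(29/2−(-5)) + 10·(-5−(-49/8))) = ½·(495/16 + 3315/16 + 45/4) = 1995/16, so the Y-coordinate is 1/2.
[XYW] = ½·((-3/2)·(-17−(-49/8)) + 17·(-49/8−(-5)) + (85/8)·(-5−(-17))) = ½·(261/16 − 153/8 + 255/2) = 1995/32, so the Z-coordinate is 1/4.
Check: 1/4 + 1/2 + 1/4 = 1.

(1/4, 1/2, 1/4)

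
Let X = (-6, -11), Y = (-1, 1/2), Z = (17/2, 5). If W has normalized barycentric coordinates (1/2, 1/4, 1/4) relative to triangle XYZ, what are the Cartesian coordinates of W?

W = (1/2)·X + (1/4)·Y + (1/4)·Z.
x-coordinate: (1/2)·(-6) + (1/4)·(-1) + (1/4)·(17/2) = -9/8.
y-coordinate: (1/2)·(-11) + (1/4)·(1/2) + (1/4)·5 = -33/8.

(-9/8, -33/8)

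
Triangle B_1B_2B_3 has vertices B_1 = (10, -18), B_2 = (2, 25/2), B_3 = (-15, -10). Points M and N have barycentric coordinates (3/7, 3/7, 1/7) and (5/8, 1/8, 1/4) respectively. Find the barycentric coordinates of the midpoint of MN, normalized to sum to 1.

Since both coordinate triples sum to 1, the midpoint's barycentrics are the componentwise average.
(3/7+5/8)/2 = 59/112; similarly 31/112 and 11/56.

(59/112, 31/112, 11/56)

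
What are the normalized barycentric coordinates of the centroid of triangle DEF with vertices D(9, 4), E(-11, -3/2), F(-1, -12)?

The centroid is the average of the vertices, so each weight is 1/3.

(1/3, 1/3, 1/3)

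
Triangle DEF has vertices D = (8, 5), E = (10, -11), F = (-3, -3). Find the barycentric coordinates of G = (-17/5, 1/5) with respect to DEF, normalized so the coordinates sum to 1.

Signed area of the reference triangle: [DEF] = ½·(8·(-11−(-3)) + 10·(-3−5) + (-3)·(5−(-11))) = ½·(-64 − 80 − 48) = -96.
[GEF] = ½·((-17/5)·(-11−(-3)) + 10·(-3−(1/5)) + (-3)·(1/5−(-11))) = ½·(136/5 − 32 − 168/5) = -96/5, so the D-coordinate is (-96/5)/(-96) = 1/5.
[DGF] = ½·(8·(1/5−(-3)) + (-17/5)·(-3−5) + (-3)·(5−(1/5))) = ½·(128/5 + 136/5 − 72/5) = 96/5, so the E-coordinate is -1/5.
[DEG] = ½·(8·(-11−(1/5)) + 10·(1/5−5) + (-17/5)·(5−(-11))) = ½·(-448/5 − 48 − 272/5) = -96, so the F-coordinate is 1.
Check: 1/5 − 1/5 + 1 = 1.

(1/5, -1/5, 1)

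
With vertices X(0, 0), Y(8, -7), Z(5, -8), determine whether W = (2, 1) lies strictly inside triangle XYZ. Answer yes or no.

no

Barycentric coordinates of W: (30/29, 21/29, -22/29).
The three coordinates are positive, positive, negative; a point is interior exactly when all three are positive.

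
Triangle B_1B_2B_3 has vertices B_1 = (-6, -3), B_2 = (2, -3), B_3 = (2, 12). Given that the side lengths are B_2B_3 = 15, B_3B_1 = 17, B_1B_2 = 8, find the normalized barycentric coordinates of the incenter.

The incenter has barycentric coordinates proportional to the opposite side lengths: (15 : 17 : 8).
Normalizing by 15+17+8 = 40 gives (3/8, 17/40, 1/5).

(3/8, 17/40, 1/5)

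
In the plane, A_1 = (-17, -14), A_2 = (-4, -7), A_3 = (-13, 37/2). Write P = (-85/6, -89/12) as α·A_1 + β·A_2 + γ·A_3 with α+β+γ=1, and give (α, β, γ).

(2/3, 1/6, 1/6)

Signed area of the reference triangle: [A_1A_2A_3] = ½·((-17)·(-7−(37/2)) + (-4)·(37/2−(-14)) + (-13)·(-14−(-7))) = ½·(867/2 − 130 + 91) = 789/4.
[PA_2A_3] = ½·((-85/6)·(-7−(37/2)) + (-4)·(37/2−(-89/12)) + (-13)·(-89/12−(-7))) = ½·(1445/4 − 311/3 + 65/12) = 263/2, so the A_1-coordinate is (263/2)/(789/4) = 2/3.
[A_1PA_3] = ½·((-17)·(-89/12−(37/2)) + (-85/6)·(37/2−(-14)) + (-13)·(-14−(-89/12))) = ½·(5287/12 − 5525/12 + 1027/12) = 263/8, so the A_2-coordinate is 1/6.
[A_1A_2P] = ½·((-17)·(-7−(-89/12)) + (-4)·(-89/12−(-14)) + (-85/6)·(-14−(-7))) = ½·(-85/12 − 79/3 + 595/6) = 263/8, so the A_3-coordinate is 1/6.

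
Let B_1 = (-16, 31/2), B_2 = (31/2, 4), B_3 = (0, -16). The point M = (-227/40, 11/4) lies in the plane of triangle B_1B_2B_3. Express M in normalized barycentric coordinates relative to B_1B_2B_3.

(1/2, 3/20, 7/20)

Signed area of the reference triangle: [B_1B_2B_3] = ½·((-16)·(4−(-16)) + (31/2)·(-16−(31/2)) + 0·(31/2−4)) = ½·(-320 − 1953/4 + 0) = -3233/8.
[MB_2B_3] = ½·((-227/40)·(4−(-16)) + (31/2)·(-16−(11/4)) + 0·(11/4−4)) = ½·(-227/2 − 2325/8 + 0) = -3233/16, so the B_1-coordinate is (-3233/16)/(-3233/8) = 1/2.
[B_1MB_3] = ½·((-16)·(11/4−(-16)) + (-227/40)·(-16−(31/2)) + 0·(31/2−(11/4))) = ½·(-300 + 14301/80 + 0) = -9699/160, so the B_2-coordinate is 3/20.
[B_1B_2M] = ½·((-16)·(4−(11/4)) + (31/2)·(11/4−(31/2)) + (-227/40)·(31/2−4)) = ½·(-20 − 1581/8 − 5221/80) = -22631/160, so the B_3-coordinate is 7/20.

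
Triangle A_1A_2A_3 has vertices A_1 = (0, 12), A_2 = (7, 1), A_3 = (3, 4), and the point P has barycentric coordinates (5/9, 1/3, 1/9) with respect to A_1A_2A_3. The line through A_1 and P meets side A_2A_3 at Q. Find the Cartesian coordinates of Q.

(6, 7/4)

Line A_1P meets A_2A_3 where the A_1-coordinate vanishes; zeroing P's A_1-weight and renormalizing leaves A_2, A_3-weights 1/3 : 1/9 → (3/4, 1/4).
So Q = (3/4)·A_2 + (1/4)·A_3 = (6, 7/4).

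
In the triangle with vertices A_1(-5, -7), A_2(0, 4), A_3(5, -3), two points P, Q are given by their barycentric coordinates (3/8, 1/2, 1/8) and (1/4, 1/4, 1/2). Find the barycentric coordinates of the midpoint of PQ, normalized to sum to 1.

Since both coordinate triples sum to 1, the midpoint's barycentrics are the componentwise average.
(3/8+1/4)/2 = 5/16; similarly 3/8 and 5/16.

(5/16, 3/8, 5/16)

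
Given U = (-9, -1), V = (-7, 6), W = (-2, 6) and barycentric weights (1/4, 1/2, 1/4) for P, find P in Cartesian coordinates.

(-25/4, 17/4)

P = (1/4)·U + (1/2)·V + (1/4)·W.
x-coordinate: (1/4)·(-9) + (1/2)·(-7) + (1/4)·(-2) = -25/4.
y-coordinate: (1/4)·(-1) + (1/2)·6 + (1/4)·6 = 17/4.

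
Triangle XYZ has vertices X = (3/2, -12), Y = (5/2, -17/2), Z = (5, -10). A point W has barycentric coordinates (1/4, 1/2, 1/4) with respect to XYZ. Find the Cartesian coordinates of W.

W = (1/4)·X + (1/2)·Y + (1/4)·Z.
x-coordinate: (1/4)·(3/2) + (1/2)·(5/2) + (1/4)·5 = 23/8.
y-coordinate: (1/4)·(-12) + (1/2)·(-17/2) + (1/4)·(-10) = -39/4.

(23/8, -39/4)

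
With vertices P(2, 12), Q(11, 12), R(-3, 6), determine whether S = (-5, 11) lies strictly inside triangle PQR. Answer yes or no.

no

Barycentric coordinates of S: (41/27, -37/54, 1/6).
The three coordinates are positive, negative, positive; a point is interior exactly when all three are positive.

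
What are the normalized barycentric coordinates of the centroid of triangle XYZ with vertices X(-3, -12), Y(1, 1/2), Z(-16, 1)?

(1/3, 1/3, 1/3)

The centroid is the average of the vertices, so each weight is 1/3.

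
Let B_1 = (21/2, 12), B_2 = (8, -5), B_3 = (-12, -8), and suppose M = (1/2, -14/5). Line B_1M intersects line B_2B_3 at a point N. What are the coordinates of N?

(-2, -13/2)

Barycentric coordinates of M with respect to B_1B_2B_3: (1/5, 2/5, 2/5).
On side B_2B_3 the B_1-coordinate is zero; dropping M's B_1-weight 1/5 and renormalizing the remaining 2/5 : 2/5 gives weights 1/2, 1/2 on B_2, B_3.
N = (1/2)·(8, -5) + (1/2)·(-12, -8) = (-2, -13/2).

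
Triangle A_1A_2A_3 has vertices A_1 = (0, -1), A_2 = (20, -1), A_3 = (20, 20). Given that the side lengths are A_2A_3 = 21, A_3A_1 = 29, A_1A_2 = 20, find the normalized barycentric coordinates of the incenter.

The incenter has barycentric coordinates proportional to the opposite side lengths: (21 : 29 : 20).
Normalizing by 21+29+20 = 70 gives (3/10, 29/70, 2/7).

(3/10, 29/70, 2/7)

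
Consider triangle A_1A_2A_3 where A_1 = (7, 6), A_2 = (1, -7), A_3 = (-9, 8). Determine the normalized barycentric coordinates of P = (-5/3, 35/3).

Signed area of the reference triangle: [A_1A_2A_3] = ½·(7·(-7−8) + 1·(8−6) + (-9)·(6−(-7))) = ½·(-105 + 2 − 117) = -110.
[PA_2A_3] = ½·((-5/3)·(-7−8) + 1·(8−(35/3)) + (-9)·(35/3−(-7))) = ½·(25 − 11/3 − 168) = -220/3, so the A_1-coordinate is (-220/3)/(-110) = 2/3.
[A_1PA_3] = ½·(7·(35/3−8) + (-5/3)·(8−6) + (-9)·(6−(35/3))) = ½·(77/3 − 10/3 + 51) = 110/3, so the A_2-coordinate is -1/3.
[A_1A_2P] = ½·(7·(-7−(35/3)) + 1·(35/3−6) + (-5/3)·(6−(-7))) = ½·(-392/3 + 17/3 − 65/3) = -220/3, so the A_3-coordinate is 2/3.
Check: 2/3 − 1/3 + 2/3 = 1.

(2/3, -1/3, 2/3)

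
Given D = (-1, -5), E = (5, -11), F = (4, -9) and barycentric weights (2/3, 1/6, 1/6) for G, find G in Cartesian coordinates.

(5/6, -20/3)

G = (2/3)·D + (1/6)·E + (1/6)·F.
x-coordinate: (2/3)·(-1) + (1/6)·5 + (1/6)·4 = 5/6.
y-coordinate: (2/3)·(-5) + (1/6)·(-11) + (1/6)·(-9) = -20/3.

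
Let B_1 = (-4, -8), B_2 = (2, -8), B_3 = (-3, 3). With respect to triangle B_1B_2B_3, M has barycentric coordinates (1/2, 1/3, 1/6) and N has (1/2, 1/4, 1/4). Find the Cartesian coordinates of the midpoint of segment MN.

Barycentric coordinates of the midpoint are the average: (1/2, 7/24, 5/24).
Converting: (1/2)·B_1 + (7/24)·B_2 + (5/24)·B_3 = (-49/24, -137/24).

(-49/24, -137/24)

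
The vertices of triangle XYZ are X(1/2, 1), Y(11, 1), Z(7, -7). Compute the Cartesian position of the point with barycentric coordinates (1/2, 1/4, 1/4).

(19/4, -1)

W = (1/2)·X + (1/4)·Y + (1/4)·Z.
x-coordinate: (1/2)·(1/2) + (1/4)·11 + (1/4)·7 = 19/4.
y-coordinate: (1/2)·1 + (1/4)·1 + (1/4)·(-7) = -1.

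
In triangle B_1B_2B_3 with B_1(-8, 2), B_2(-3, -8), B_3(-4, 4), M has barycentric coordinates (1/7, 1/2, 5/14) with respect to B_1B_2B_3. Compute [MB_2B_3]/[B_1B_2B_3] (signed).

The signed ratio [MB_2B_3]/[B_1B_2B_3] equals the barycentric coordinate of M at vertex B_1, which is 1/7.

1/7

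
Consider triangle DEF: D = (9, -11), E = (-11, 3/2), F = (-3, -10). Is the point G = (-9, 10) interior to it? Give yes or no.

Barycentric coordinates of G: (7/10, 9/5, -3/2).
The three coordinates are positive, positive, negative; a point is interior exactly when all three are positive.

no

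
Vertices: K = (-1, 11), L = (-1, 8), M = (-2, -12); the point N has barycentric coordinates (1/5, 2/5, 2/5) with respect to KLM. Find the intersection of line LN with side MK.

Line LN meets MK where the L-coordinate vanishes; zeroing N's L-weight and renormalizing leaves M, K-weights 2/5 : 1/5 → (2/3, 1/3).
So J = (2/3)·M + (1/3)·K = (-5/3, -13/3).

(-5/3, -13/3)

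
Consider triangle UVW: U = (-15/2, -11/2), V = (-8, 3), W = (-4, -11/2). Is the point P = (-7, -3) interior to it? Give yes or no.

yes

Barycentric coordinates of P: (62/119, 5/17, 22/119).
The three coordinates are positive, positive, positive; a point is interior exactly when all three are positive.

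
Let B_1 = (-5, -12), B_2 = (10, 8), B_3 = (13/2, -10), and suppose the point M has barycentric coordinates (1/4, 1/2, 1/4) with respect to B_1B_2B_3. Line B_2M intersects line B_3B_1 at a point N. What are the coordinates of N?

(3/4, -11)

Line B_2M meets B_3B_1 where the B_2-coordinate vanishes; zeroing M's B_2-weight and renormalizing leaves B_3, B_1-weights 1/4 : 1/4 → (1/2, 1/2).
So N = (1/2)·B_3 + (1/2)·B_1 = (3/4, -11).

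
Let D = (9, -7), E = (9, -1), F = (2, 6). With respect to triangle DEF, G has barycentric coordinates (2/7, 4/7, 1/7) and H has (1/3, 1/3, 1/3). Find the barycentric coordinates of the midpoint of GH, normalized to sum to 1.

Since both coordinate triples sum to 1, the midpoint's barycentrics are the componentwise average.
(2/7+1/3)/2 = 13/42; similarly 19/42 and 5/21.

(13/42, 19/42, 5/21)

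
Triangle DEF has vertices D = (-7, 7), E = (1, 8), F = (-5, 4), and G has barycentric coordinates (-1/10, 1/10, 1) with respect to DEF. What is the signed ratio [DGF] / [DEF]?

1/10

The signed ratio [DGF]/[DEF] equals the barycentric coordinate of G at vertex E, which is 1/10.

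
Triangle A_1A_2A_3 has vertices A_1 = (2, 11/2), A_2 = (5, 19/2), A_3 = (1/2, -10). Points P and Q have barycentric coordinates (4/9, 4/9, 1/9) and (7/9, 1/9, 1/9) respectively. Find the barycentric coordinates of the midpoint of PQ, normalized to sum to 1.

Since both coordinate triples sum to 1, the midpoint's barycentrics are the componentwise average.
(4/9+7/9)/2 = 11/18; similarly 5/18 and 1/9.

(11/18, 5/18, 1/9)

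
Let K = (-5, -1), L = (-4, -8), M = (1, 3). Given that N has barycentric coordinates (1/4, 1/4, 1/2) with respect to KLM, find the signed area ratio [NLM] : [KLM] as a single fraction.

1/4

The signed ratio [NLM]/[KLM] equals the barycentric coordinate of N at vertex K, which is 1/4.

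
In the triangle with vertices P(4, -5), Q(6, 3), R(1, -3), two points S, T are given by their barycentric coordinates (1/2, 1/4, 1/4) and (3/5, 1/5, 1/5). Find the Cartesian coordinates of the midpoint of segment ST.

Barycentric coordinates of the midpoint are the average: (11/20, 9/40, 9/40).
Converting: (11/20)·P + (9/40)·Q + (9/40)·R = (151/40, -11/4).

(151/40, -11/4)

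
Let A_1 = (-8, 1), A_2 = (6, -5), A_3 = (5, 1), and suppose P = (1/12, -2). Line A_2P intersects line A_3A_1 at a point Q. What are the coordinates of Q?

(-35/6, 1)

Barycentric coordinates of P with respect to A_1A_2A_3: (5/12, 1/2, 1/12).
On side A_3A_1 the A_2-coordinate is zero; dropping P's A_2-weight 1/2 and renormalizing the remaining 1/12 : 5/12 gives weights 1/6, 5/6 on A_3, A_1.
Q = (1/6)·(5, 1) + (5/6)·(-8, 1) = (-35/6, 1).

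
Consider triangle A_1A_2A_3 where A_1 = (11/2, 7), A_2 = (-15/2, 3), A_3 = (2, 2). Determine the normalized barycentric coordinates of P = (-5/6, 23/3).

Signed area of the reference triangle: [A_1A_2A_3] = ½·((11/2)·(3−2) + (-15/2)·(2−7) + 2·(7−3)) = ½·(11/2 + 75/2 + 8) = 51/2.
[PA_2A_3] = ½·((-5/6)·(3−2) + (-15/2)·(2−(23/3)) + 2·(23/3−3)) = ½·(-5/6 + 85/2 + 28/3) = 51/2, so the A_1-coordinate is (51/2)/(51/2) = 1.
[A_1PA_3] = ½·((11/2)·(23/3−2) + (-5/6)·(2−7) + 2·(7−(23/3))) = ½·(187/6 + 25/6 − 4/3) = 17, so the A_2-coordinate is 2/3.
[A_1A_2P] = ½·((11/2)·(3−(23/3)) + (-15/2)·(23/3−7) + (-5/6)·(7−3)) = ½·(-77/3 − 5 − 10/3) = -17, so the A_3-coordinate is -2/3.
Check: 1 + 2/3 − 2/3 = 1.

(1, 2/3, -2/3)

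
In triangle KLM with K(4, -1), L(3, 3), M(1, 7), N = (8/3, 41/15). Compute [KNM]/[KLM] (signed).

[KLM] = ½·(4·(3−7) + 3·(7−(-1)) + 1·(-1−3)) = ½·(-16 + 24 − 4) = 2.
[KNM] = ½·(4·(41/15−7) + (8/3)·(7−(-1)) + 1·(-1−(41/15))) = ½·(-256/15 + 64/3 − 56/15) = 4/15, so the ratio is (4/15)/2 = 2/15.

2/15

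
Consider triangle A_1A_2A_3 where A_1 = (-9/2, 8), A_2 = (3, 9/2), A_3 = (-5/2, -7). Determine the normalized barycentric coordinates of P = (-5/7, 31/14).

Signed area of the reference triangle: [A_1A_2A_3] = ½·((-9/2)·(9/2−(-7)) + 3·(-7−8) + (-5/2)·(8−(9/2))) = ½·(-207/4 − 45 − 35/4) = -211/4.
[PA_2A_3] = ½·((-5/7)·(9/2−(-7)) + 3·(-7−(31/14)) + (-5/2)·(31/14−(9/2))) = ½·(-115/14 − 387/14 + 40/7) = -211/14, so the A_1-coordinate is (-211/14)/(-211/4) = 2/7.
[A_1PA_3] = ½·((-9/2)·(31/14−(-7)) + (-5/7)·(-7−8) + (-5/2)·(8−(31/14))) = ½·(-1161/28 + 75/7 − 405/28) = -633/28, so the A_2-coordinate is 3/7.
[A_1A_2P] = ½·((-9/2)·(9/2−(31/14)) + 3·(31/14−8) + (-5/7)·(8−(9/2))) = ½·(-72/7 − 243/14 − 5/2) = -211/14, so the A_3-coordinate is 2/7.
Check: 2/7 + 3/7 + 2/7 = 1.

(2/7, 3/7, 2/7)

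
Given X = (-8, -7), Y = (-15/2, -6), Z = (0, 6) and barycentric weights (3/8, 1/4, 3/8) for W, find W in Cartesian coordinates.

W = (3/8)·X + (1/4)·Y + (3/8)·Z.
x-coordinate: (3/8)·(-8) + (1/4)·(-15/2) + (3/8)·0 = -39/8.
y-coordinate: (3/8)·(-7) + (1/4)·(-6) + (3/8)·6 = -15/8.

(-39/8, -15/8)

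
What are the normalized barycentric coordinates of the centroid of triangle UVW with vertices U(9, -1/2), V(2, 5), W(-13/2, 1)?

(1/3, 1/3, 1/3)

The centroid is the average of the vertices, so each weight is 1/3.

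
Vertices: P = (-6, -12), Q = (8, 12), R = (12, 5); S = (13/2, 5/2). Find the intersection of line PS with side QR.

(32/3, 22/3)

Barycentric coordinates of S with respect to PQR: (1/4, 1/4, 1/2).
On side QR the P-coordinate is zero; dropping S's P-weight 1/4 and renormalizing the remaining 1/4 : 1/2 gives weights 1/3, 2/3 on Q, R.
T = (1/3)·(8, 12) + (2/3)·(12, 5) = (32/3, 22/3).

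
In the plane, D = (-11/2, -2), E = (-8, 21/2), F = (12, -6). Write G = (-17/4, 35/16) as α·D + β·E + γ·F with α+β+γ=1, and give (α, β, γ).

(1/2, 3/8, 1/8)

Signed area of the reference triangle: [DEF] = ½·((-11/2)·(21/2−(-6)) + (-8)·(-6−(-2)) + 12·(-2−(21/2))) = ½·(-363/4 + 32 − 150) = -835/8.
[GEF] = ½·((-17/4)·(21/2−(-6)) + (-8)·(-6−(35/16)) + 12·(35/16−(21/2))) = ½·(-561/8 + 131/2 − 399/4) = -835/16, so the D-coordinate is (-835/16)/(-835/8) = 1/2.
[DGF] = ½·((-11/2)·(35/16−(-6)) + (-17/4)·(-6−(-2)) + 12·(-2−(35/16))) = ½·(-1441/32 + 17 − 201/4) = -2505/64, so the E-coordinate is 3/8.
[DEG] = ½·((-11/2)·(21/2−(35/16)) + (-8)·(35/16−(-2)) + (-17/4)·(-2−(21/2))) = ½·(-1463/32 − 67/2 + 425/8) = -835/64, so the F-coordinate is 1/8.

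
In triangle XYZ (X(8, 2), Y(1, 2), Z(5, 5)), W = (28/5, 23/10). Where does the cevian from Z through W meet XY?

(17/3, 2)

Barycentric coordinates of W with respect to XYZ: (3/5, 3/10, 1/10).
On side XY the Z-coordinate is zero; dropping W's Z-weight 1/10 and renormalizing the remaining 3/5 : 3/10 gives weights 2/3, 1/3 on X, Y.
V = (2/3)·(8, 2) + (1/3)·(1, 2) = (17/3, 2).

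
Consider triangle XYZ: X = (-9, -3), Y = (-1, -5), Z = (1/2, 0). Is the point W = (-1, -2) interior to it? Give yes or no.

yes

Barycentric coordinates of W: (9/86, 29/86, 24/43).
The three coordinates are positive, positive, positive; a point is interior exactly when all three are positive.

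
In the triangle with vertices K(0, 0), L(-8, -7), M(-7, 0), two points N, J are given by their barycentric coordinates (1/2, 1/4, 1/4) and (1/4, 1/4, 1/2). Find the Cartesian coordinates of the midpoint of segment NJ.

Barycentric coordinates of the midpoint are the average: (3/8, 1/4, 3/8).
Converting: (3/8)·K + (1/4)·L + (3/8)·M = (-37/8, -7/4).

(-37/8, -7/4)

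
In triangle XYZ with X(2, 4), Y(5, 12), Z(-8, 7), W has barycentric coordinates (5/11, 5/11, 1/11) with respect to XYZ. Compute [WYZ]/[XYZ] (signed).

5/11

The signed ratio [WYZ]/[XYZ] equals the barycentric coordinate of W at vertex X, which is 5/11.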